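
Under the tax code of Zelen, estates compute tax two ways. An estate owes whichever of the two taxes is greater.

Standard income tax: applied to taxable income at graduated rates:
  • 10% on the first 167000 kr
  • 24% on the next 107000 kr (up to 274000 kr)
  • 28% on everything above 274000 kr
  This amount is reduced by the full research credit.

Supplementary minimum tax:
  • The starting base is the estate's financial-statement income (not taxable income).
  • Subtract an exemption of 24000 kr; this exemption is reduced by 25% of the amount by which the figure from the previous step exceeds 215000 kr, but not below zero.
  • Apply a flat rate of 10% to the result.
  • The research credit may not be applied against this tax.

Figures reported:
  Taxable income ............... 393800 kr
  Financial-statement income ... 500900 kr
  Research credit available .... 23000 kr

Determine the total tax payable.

Supplementary minimum tax:
  Base (financial-statement income): 500900 kr
  Exemption: 25% × (500900 kr − 215000 kr) = 71475 kr ≥ 24000 kr, so the exemption is fully phased out
  Base: 500900 kr − 0 kr = 500900 kr
  500900 kr × 10% = 50090 kr

Standard income tax:
  167000 kr × 10% = 16700 kr
  107000 kr × 24% = 25680 kr
  119800 kr × 28% = 33544 kr
  → 75924 kr
  Less research credit 23000 kr → 52924 kr

52924 kr > 50090 kr, so the standard income tax governs.

52924 kr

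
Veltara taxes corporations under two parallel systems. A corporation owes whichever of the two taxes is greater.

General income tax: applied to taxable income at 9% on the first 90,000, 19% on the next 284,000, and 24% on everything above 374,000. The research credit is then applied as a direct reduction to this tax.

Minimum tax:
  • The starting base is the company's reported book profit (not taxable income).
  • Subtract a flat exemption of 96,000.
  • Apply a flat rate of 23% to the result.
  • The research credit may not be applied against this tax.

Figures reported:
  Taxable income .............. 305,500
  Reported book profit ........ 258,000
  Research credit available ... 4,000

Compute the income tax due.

General income tax:
  90,000 × 9% = 8,100
  215,500 × 19% = 40,945
  → 49,045
  Less research credit 4,000 → 45,045

Minimum tax:
  Base (reported book profit): 258,000
  Less exemption 96,000 → base 162,000
  162,000 × 23% = 37,260

45,045 > 37,260, so the general income tax governs.

45,045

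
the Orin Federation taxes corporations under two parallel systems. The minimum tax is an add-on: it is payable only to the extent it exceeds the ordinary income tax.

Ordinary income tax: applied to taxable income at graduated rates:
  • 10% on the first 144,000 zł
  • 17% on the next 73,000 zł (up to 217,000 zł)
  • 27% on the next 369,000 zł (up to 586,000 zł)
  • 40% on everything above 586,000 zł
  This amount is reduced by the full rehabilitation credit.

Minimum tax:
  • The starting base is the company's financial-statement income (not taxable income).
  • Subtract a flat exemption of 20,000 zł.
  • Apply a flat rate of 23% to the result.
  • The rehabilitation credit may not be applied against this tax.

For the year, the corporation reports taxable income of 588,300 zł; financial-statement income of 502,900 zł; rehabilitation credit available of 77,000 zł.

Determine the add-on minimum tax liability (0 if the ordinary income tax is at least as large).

Minimum tax:
  Base (financial-statement income): 502,900 zł
  Less exemption 20,000 zł → base 482,900 zł
  482,900 zł × 23% = 111,067 zł

Ordinary income tax:
  144,000 zł × 10% = 14,400 zł
  73,000 zł × 17% = 12,410 zł
  369,000 zł × 27% = 99,630 zł
  2,300 zł × 40% = 920 zł
  → 127,360 zł
  Less rehabilitation credit 77,000 zł → 50,360 zł

Excess of minimum tax over ordinary income tax: 111,067 zł − 50,360 zł = 60,707 zł.

60,707 zł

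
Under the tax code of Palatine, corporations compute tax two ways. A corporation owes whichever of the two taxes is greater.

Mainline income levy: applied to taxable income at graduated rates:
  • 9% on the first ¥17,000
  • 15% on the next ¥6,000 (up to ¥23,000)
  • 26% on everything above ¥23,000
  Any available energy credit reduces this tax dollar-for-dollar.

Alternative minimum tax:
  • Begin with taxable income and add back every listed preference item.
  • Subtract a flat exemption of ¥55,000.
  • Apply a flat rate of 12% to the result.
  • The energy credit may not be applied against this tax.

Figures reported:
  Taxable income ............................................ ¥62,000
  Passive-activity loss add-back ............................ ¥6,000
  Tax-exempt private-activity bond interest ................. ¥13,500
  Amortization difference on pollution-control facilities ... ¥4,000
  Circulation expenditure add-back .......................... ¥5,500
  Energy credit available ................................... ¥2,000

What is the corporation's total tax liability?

¥10,570

Mainline income levy:
  ¥17,000 × 9% = ¥1,530
  ¥6,000 × 15% = ¥900
  ¥39,000 × 26% = ¥10,140
  → ¥12,570
  Less energy credit ¥2,000 → ¥10,570

Alternative minimum tax:
  Adjusted income: ¥62,000 + ¥6,000 + ¥13,500 + ¥4,000 + ¥5,500 = ¥91,000
  Less exemption ¥55,000 → base ¥36,000
  ¥36,000 × 12% = ¥4,320

¥10,570 > ¥4,320, so the mainline income levy governs.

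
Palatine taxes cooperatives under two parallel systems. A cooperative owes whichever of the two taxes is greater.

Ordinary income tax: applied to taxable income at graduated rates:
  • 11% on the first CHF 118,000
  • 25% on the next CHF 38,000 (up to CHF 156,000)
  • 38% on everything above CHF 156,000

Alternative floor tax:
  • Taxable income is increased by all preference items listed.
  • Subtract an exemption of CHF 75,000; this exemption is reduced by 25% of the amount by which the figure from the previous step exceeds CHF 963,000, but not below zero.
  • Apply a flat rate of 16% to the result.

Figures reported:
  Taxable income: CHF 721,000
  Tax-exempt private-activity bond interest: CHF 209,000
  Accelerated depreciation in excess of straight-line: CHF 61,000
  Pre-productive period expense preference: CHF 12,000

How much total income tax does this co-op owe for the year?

Alternative floor tax:
  Adjusted income: CHF 721,000 + CHF 209,000 + CHF 61,000 + CHF 12,000 = CHF 1,003,000
  Exemption: CHF 75,000 − 25% × (CHF 1,003,000 − CHF 963,000) = CHF 75,000 − CHF 10,000 = CHF 65,000
  Base: CHF 1,003,000 − CHF 65,000 = CHF 938,000
  CHF 938,000 × 16% = CHF 150,080

Ordinary income tax:
  CHF 118,000 × 11% = CHF 12,980
  CHF 38,000 × 25% = CHF 9,500
  CHF 565,000 × 38% = CHF 214,700
  → CHF 237,180

CHF 237,180 > CHF 150,080, so the ordinary income tax governs.

CHF 237,180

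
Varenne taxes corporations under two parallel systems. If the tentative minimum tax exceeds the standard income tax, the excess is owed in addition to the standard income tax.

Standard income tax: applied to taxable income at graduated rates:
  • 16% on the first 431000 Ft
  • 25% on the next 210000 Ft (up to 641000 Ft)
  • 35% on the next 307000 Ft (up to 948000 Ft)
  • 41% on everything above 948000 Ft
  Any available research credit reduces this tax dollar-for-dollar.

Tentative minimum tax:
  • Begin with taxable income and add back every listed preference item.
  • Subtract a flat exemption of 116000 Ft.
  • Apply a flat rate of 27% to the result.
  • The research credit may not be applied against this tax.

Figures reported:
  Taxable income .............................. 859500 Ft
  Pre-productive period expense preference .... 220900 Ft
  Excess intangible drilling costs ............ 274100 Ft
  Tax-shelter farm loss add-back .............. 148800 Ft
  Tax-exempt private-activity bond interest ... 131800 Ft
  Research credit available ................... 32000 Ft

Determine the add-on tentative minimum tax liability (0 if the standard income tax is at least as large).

Tentative minimum tax:
  Adjusted income: 859500 Ft + 220900 Ft + 274100 Ft + 148800 Ft + 131800 Ft = 1635100 Ft
  Less exemption 116000 Ft → base 1519100 Ft
  1519100 Ft × 27% = 410157 Ft

Standard income tax:
  431000 Ft × 16% = 68960 Ft
  210000 Ft × 25% = 52500 Ft
  218500 Ft × 35% = 76475 Ft
  → 197935 Ft
  Less research credit 32000 Ft → 165935 Ft

Excess of tentative minimum tax over standard income tax: 410157 Ft − 165935 Ft = 244222 Ft.

244222 Ft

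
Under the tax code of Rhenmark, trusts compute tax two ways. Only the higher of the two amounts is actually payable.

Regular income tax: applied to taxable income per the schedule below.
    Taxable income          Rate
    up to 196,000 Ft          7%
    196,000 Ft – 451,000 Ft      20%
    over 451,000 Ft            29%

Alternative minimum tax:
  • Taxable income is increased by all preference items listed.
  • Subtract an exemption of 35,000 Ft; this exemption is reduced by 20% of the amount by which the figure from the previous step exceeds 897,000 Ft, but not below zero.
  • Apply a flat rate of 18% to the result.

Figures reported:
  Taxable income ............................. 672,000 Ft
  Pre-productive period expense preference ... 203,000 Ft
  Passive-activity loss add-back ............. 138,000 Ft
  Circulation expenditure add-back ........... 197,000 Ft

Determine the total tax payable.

217,800 Ft

Alternative minimum tax:
  Adjusted income: 672,000 Ft + 203,000 Ft + 138,000 Ft + 197,000 Ft = 1,210,000 Ft
  Exemption: 20% × (1,210,000 Ft − 897,000 Ft) = 62,600 Ft ≥ 35,000 Ft, so the exemption is fully phased out
  Base: 1,210,000 Ft − 0 Ft = 1,210,000 Ft
  1,210,000 Ft × 18% = 217,800 Ft

Regular income tax:
  196,000 Ft × 7% = 13,720 Ft
  255,000 Ft × 20% = 51,000 Ft
  221,000 Ft × 29% = 64,090 Ft
  → 128,810 Ft

217,800 Ft > 128,810 Ft, so the alternative minimum tax is the binding amount.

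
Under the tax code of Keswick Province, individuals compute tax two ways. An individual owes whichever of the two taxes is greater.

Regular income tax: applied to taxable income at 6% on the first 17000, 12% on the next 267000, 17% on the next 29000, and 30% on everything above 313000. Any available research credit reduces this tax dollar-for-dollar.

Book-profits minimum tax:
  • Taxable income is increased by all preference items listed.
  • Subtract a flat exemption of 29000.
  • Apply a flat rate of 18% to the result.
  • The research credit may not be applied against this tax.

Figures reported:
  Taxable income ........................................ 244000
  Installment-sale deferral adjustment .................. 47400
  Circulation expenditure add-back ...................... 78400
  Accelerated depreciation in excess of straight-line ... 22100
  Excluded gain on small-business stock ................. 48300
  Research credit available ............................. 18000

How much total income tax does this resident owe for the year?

Book-profits minimum tax:
  Adjusted income: 244000 + 47400 + 78400 + 22100 + 48300 = 440200
  Less exemption 29000 → base 411200
  411200 × 18% = 74016

Regular income tax:
  17000 × 6% = 1020
  227000 × 12% = 27240
  → 28260
  Less research credit 18000 → 10260

74016 > 10260, so the book-profits minimum tax is the binding amount.

74016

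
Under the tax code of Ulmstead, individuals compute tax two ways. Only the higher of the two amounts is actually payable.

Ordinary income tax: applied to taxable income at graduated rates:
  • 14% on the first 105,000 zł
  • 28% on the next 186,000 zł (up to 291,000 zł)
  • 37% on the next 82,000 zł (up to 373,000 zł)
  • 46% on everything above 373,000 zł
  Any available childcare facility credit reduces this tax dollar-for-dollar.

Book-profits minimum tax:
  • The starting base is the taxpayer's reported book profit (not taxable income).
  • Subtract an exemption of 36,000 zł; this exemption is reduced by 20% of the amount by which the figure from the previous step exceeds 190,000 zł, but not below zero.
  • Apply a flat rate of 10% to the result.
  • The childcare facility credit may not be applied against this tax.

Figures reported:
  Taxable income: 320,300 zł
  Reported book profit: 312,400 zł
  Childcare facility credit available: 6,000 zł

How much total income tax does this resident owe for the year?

71,621 zł

Ordinary income tax:
  105,000 zł × 14% = 14,700 zł
  186,000 zł × 28% = 52,080 zł
  29,300 zł × 37% = 10,841 zł
  → 77,621 zł
  Less childcare facility credit 6,000 zł → 71,621 zł

Book-profits minimum tax:
  Base (reported book profit): 312,400 zł
  Exemption: 36,000 zł − 20% × (312,400 zł − 190,000 zł) = 36,000 zł − 24,480 zł = 11,520 zł
  Base: 312,400 zł − 11,520 zł = 300,880 zł
  300,880 zł × 10% = 30,088 zł

71,621 zł > 30,088 zł, so the ordinary income tax governs.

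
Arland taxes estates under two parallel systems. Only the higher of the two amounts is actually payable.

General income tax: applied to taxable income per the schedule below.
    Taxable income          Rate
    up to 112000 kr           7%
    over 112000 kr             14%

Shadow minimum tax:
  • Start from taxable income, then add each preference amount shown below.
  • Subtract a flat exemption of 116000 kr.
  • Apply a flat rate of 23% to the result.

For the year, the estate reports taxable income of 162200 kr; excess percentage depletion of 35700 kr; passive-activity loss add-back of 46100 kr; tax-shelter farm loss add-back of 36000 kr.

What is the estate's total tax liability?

Shadow minimum tax:
  Adjusted income: 162200 kr + 35700 kr + 46100 kr + 36000 kr = 280000 kr
  Less exemption 116000 kr → base 164000 kr
  164000 kr × 23% = 37720 kr

General income tax:
  112000 kr × 7% = 7840 kr
  50200 kr × 14% = 7028 kr
  → 14868 kr

37720 kr > 14868 kr, so the shadow minimum tax is the binding amount.

37720 kr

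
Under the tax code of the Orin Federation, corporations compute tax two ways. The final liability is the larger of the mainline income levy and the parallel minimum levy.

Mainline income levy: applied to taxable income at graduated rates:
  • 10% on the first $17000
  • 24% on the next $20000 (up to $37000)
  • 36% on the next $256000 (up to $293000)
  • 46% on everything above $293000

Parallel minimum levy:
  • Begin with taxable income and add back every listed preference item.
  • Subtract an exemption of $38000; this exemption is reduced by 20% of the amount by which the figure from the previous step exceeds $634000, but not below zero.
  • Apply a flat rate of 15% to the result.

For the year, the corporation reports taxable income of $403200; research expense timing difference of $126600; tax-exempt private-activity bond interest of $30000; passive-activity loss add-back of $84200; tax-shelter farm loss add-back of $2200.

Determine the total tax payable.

$149352

Parallel minimum levy:
  Adjusted income: $403200 + $126600 + $30000 + $84200 + $2200 = $646200
  Exemption: $38000 − 20% × ($646200 − $634000) = $38000 − $2440 = $35560
  Base: $646200 − $35560 = $610640
  $610640 × 15% = $91596

Mainline income levy:
  $17000 × 10% = $1700
  $20000 × 24% = $4800
  $256000 × 36% = $92160
  $110200 × 46% = $50692
  → $149352

$149352 > $91596, so the mainline income levy governs.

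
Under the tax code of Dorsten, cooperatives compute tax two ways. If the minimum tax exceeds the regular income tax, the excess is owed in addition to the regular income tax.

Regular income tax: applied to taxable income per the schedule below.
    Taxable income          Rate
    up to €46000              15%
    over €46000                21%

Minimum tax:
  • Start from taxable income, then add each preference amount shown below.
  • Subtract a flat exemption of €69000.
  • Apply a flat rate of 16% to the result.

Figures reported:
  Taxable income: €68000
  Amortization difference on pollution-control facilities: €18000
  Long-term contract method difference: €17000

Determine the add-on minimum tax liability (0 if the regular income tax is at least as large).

€0

Minimum tax:
  Adjusted income: €68000 + €18000 + €17000 = €103000
  Less exemption €69000 → base €34000
  €34000 × 16% = €5440

Regular income tax:
  €46000 × 15% = €6900
  €22000 × 21% = €4620
  → €11520

€5440 ≤ €11520, so no add-on is due.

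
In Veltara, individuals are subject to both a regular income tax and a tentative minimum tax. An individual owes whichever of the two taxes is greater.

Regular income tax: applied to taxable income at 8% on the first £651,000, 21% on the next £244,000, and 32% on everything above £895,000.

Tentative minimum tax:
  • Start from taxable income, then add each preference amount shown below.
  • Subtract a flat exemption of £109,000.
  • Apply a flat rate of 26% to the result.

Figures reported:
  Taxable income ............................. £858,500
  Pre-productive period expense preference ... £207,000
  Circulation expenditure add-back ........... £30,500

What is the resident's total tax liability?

Tentative minimum tax:
  Adjusted income: £858,500 + £207,000 + £30,500 = £1,096,000
  Less exemption £109,000 → base £987,000
  £987,000 × 26% = £256,620

Regular income tax:
  £651,000 × 8% = £52,080
  £207,500 × 21% = £43,575
  → £95,655

£256,620 > £95,655, so the tentative minimum tax is the binding amount.

£256,620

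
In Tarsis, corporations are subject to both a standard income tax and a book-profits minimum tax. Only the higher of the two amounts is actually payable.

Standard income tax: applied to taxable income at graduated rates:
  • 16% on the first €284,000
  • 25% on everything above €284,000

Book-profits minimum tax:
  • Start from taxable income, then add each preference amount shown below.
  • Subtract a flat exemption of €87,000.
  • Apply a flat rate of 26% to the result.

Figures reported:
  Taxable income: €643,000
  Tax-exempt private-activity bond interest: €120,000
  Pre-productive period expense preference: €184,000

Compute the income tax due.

€223,600

Book-profits minimum tax:
  Adjusted income: €643,000 + €120,000 + €184,000 = €947,000
  Less exemption €87,000 → base €860,000
  €860,000 × 26% = €223,600

Standard income tax:
  €284,000 × 16% = €45,440
  €359,000 × 25% = €89,750
  → €135,190

€223,600 > €135,190, so the book-profits minimum tax is the binding amount.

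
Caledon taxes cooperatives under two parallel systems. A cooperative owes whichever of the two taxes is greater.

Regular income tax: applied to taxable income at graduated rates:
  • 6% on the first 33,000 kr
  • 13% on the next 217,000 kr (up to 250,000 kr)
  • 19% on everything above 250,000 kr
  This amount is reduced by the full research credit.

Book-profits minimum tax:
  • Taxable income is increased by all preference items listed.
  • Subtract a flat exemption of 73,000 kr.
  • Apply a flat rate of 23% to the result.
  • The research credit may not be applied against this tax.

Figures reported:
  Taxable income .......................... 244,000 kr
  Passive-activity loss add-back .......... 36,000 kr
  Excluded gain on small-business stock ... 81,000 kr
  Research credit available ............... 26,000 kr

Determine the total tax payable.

66,240 kr

Regular income tax:
  33,000 kr × 6% = 1,980 kr
  211,000 kr × 13% = 27,430 kr
  → 29,410 kr
  Less research credit 26,000 kr → 3,410 kr

Book-profits minimum tax:
  Adjusted income: 244,000 kr + 36,000 kr + 81,000 kr = 361,000 kr
  Less exemption 73,000 kr → base 288,000 kr
  288,000 kr × 23% = 66,240 kr

66,240 kr > 3,410 kr, so the book-profits minimum tax is the binding amount.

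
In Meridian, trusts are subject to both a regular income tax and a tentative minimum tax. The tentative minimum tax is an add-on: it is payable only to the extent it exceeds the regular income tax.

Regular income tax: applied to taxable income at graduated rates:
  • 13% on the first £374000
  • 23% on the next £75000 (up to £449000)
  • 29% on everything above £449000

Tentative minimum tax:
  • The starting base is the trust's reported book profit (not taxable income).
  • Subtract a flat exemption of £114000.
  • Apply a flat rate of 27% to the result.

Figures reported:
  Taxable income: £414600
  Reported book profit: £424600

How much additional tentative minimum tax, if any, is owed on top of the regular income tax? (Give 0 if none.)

Regular income tax:
  £374000 × 13% = £48620
  £40600 × 23% = £9338
  → £57958

Tentative minimum tax:
  Base (reported book profit): £424600
  Less exemption £114000 → base £310600
  £310600 × 27% = £83862

Excess of tentative minimum tax over regular income tax: £83862 − £57958 = £25904.

£25904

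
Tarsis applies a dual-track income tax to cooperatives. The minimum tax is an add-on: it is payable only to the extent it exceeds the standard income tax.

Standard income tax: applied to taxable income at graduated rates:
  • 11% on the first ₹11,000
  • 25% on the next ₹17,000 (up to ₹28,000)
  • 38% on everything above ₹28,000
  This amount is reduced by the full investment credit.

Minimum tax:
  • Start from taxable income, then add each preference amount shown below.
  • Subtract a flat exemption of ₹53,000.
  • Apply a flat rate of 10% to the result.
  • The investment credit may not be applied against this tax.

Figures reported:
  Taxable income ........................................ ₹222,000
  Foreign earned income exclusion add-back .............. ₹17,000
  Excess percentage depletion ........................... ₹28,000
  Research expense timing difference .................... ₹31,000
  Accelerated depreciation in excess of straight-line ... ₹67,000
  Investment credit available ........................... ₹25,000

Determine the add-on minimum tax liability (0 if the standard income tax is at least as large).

₹0

Standard income tax:
  ₹11,000 × 11% = ₹1,210
  ₹17,000 × 25% = ₹4,250
  ₹194,000 × 38% = ₹73,720
  → ₹79,180
  Less investment credit ₹25,000 → ₹54,180

Minimum tax:
  Adjusted income: ₹222,000 + ₹17,000 + ₹28,000 + ₹31,000 + ₹67,000 = ₹365,000
  Less exemption ₹53,000 → base ₹312,000
  ₹312,000 × 10% = ₹31,200

₹31,200 ≤ ₹54,180, so no add-on is due.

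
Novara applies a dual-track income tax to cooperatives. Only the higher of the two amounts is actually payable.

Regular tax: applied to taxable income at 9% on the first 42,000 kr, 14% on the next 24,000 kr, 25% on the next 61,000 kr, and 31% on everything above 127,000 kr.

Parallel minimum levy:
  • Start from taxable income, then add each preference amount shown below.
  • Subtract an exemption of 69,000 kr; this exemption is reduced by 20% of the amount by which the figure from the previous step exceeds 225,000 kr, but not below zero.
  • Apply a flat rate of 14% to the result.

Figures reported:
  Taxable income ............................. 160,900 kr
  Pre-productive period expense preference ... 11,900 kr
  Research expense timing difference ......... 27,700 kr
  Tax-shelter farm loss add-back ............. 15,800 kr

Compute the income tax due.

Parallel minimum levy:
  Adjusted income: 160,900 kr + 11,900 kr + 27,700 kr + 15,800 kr = 216,300 kr
  Exemption: 216,300 kr ≤ 225,000 kr, so full 69,000 kr applies
  Base: 216,300 kr − 69,000 kr = 147,300 kr
  147,300 kr × 14% = 20,622 kr

Regular tax:
  42,000 kr × 9% = 3,780 kr
  24,000 kr × 14% = 3,360 kr
  61,000 kr × 25% = 15,250 kr
  33,900 kr × 31% = 10,509 kr
  → 32,899 kr

32,899 kr > 20,622 kr, so the regular tax governs.

32,899 kr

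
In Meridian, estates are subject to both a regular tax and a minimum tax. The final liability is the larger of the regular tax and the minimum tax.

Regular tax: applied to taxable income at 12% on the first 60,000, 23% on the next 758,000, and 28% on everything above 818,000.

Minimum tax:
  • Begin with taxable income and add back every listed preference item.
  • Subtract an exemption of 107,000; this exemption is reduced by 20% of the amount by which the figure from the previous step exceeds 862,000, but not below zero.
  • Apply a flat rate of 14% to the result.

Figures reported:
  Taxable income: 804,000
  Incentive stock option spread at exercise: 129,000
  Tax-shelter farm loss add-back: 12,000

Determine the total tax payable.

178,320

Minimum tax:
  Adjusted income: 804,000 + 129,000 + 12,000 = 945,000
  Exemption: 107,000 − 20% × (945,000 − 862,000) = 107,000 − 16,600 = 90,400
  Base: 945,000 − 90,400 = 854,600
  854,600 × 14% = 119,644

Regular tax:
  60,000 × 12% = 7,200
  744,000 × 23% = 171,120
  → 178,320

178,320 > 119,644, so the regular tax governs.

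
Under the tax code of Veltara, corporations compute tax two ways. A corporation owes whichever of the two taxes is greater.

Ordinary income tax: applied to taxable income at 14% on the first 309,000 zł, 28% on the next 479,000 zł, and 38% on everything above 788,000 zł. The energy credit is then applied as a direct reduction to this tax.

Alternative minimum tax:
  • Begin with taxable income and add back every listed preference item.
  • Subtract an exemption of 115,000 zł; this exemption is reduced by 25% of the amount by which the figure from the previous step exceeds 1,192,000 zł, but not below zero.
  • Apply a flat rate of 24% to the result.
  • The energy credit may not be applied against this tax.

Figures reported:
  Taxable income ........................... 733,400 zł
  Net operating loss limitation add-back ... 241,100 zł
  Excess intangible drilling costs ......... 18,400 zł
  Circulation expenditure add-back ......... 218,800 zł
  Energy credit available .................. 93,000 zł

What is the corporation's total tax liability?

Ordinary income tax:
  309,000 zł × 14% = 43,260 zł
  424,400 zł × 28% = 118,832 zł
  → 162,092 zł
  Less energy credit 93,000 zł → 69,092 zł

Alternative minimum tax:
  Adjusted income: 733,400 zł + 241,100 zł + 18,400 zł + 218,800 zł = 1,211,700 zł
  Exemption: 115,000 zł − 25% × (1,211,700 zł − 1,192,000 zł) = 115,000 zł − 4,925 zł = 110,075 zł
  Base: 1,211,700 zł − 110,075 zł = 1,101,625 zł
  1,101,625 zł × 24% = 264,390 zł

264,390 zł > 69,092 zł, so the alternative minimum tax is the binding amount.

264,390 zł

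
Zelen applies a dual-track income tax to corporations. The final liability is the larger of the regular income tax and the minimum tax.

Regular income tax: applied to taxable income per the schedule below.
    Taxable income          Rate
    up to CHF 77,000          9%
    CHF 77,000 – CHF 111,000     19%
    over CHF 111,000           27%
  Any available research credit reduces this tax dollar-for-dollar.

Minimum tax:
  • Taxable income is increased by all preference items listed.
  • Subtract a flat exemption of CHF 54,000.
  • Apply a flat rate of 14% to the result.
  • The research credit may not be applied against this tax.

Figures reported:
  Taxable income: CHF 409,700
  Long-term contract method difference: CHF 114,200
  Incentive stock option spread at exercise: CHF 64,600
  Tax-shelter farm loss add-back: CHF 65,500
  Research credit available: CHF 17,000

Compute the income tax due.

CHF 84,000

Regular income tax:
  CHF 77,000 × 9% = CHF 6,930
  CHF 34,000 × 19% = CHF 6,460
  CHF 298,700 × 27% = CHF 80,649
  → CHF 94,039
  Less research credit CHF 17,000 → CHF 77,039

Minimum tax:
  Adjusted income: CHF 409,700 + CHF 114,200 + CHF 64,600 + CHF 65,500 = CHF 654,000
  Less exemption CHF 54,000 → base CHF 600,000
  CHF 600,000 × 14% = CHF 84,000

CHF 84,000 > CHF 77,039, so the minimum tax is the binding amount.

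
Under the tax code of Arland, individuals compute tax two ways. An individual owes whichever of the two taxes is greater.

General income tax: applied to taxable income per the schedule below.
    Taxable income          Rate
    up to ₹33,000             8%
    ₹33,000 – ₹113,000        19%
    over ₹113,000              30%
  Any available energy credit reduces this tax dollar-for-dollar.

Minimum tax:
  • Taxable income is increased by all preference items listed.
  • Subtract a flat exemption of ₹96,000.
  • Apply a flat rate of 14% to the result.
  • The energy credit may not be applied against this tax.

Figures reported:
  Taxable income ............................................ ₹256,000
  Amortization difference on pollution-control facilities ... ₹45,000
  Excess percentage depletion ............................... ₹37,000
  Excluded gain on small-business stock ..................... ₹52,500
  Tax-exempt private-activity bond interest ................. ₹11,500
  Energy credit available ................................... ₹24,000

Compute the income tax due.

General income tax:
  ₹33,000 × 8% = ₹2,640
  ₹80,000 × 19% = ₹15,200
  ₹143,000 × 30% = ₹42,900
  → ₹60,740
  Less energy credit ₹24,000 → ₹36,740

Minimum tax:
  Adjusted income: ₹256,000 + ₹45,000 + ₹37,000 + ₹52,500 + ₹11,500 = ₹402,000
  Less exemption ₹96,000 → base ₹306,000
  ₹306,000 × 14% = ₹42,840

₹42,840 > ₹36,740, so the minimum tax is the binding amount.

₹42,840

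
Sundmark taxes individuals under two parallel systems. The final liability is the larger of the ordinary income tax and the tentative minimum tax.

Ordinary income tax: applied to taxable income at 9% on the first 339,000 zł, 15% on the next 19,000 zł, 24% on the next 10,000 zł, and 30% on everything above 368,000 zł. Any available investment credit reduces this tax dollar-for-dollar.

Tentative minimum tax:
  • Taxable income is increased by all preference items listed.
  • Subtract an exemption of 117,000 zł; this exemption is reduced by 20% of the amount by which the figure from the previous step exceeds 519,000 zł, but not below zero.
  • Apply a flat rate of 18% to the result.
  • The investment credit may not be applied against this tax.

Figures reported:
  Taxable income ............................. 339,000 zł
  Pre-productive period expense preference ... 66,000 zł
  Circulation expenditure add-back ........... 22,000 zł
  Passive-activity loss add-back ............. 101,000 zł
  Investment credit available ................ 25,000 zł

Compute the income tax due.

Ordinary income tax:
  339,000 zł × 9% = 30,510 zł
  Less investment credit 25,000 zł → 5,510 zł

Tentative minimum tax:
  Adjusted income: 339,000 zł + 66,000 zł + 22,000 zł + 101,000 zł = 528,000 zł
  Exemption: 117,000 zł − 20% × (528,000 zł − 519,000 zł) = 117,000 zł − 1,800 zł = 115,200 zł
  Base: 528,000 zł − 115,200 zł = 412,800 zł
  412,800 zł × 18% = 74,304 zł

74,304 zł > 5,510 zł, so the tentative minimum tax is the binding amount.

74,304 zł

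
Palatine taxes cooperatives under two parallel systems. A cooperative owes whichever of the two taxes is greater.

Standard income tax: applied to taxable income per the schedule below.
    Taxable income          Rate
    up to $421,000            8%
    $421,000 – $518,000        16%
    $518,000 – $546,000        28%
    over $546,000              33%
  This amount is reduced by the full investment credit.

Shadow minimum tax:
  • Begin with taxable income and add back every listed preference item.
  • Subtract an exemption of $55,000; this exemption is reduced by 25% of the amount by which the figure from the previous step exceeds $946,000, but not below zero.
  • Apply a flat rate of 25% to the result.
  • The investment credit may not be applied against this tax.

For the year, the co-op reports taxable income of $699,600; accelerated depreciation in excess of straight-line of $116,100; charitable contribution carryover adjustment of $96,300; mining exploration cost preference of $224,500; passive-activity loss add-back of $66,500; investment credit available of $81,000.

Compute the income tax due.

Standard income tax:
  $421,000 × 8% = $33,680
  $97,000 × 16% = $15,520
  $28,000 × 28% = $7,840
  $153,600 × 33% = $50,688
  → $107,728
  Less investment credit $81,000 → $26,728

Shadow minimum tax:
  Adjusted income: $699,600 + $116,100 + $96,300 + $224,500 + $66,500 = $1,203,000
  Exemption: 25% × ($1,203,000 − $946,000) = $64,250 ≥ $55,000, so the exemption is fully phased out
  Base: $1,203,000 − $0 = $1,203,000
  $1,203,000 × 25% = $300,750

$300,750 > $26,728, so the shadow minimum tax is the binding amount.

$300,750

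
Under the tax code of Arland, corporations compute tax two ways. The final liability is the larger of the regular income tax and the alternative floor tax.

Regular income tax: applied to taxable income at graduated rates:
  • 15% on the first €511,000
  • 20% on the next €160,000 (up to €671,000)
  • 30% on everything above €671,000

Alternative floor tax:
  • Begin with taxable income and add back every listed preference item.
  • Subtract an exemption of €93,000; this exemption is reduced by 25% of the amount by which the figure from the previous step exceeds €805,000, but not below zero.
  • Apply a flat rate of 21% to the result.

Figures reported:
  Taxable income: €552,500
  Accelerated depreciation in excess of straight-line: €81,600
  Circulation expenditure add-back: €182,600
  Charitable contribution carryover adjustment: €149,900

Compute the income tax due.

€191,940

Alternative floor tax:
  Adjusted income: €552,500 + €81,600 + €182,600 + €149,900 = €966,600
  Exemption: €93,000 − 25% × (€966,600 − €805,000) = €93,000 − €40,400 = €52,600
  Base: €966,600 − €52,600 = €914,000
  €914,000 × 21% = €191,940

Regular income tax:
  €511,000 × 15% = €76,650
  €41,500 × 20% = €8,300
  → €84,950

€191,940 > €84,950, so the alternative floor tax is the binding amount.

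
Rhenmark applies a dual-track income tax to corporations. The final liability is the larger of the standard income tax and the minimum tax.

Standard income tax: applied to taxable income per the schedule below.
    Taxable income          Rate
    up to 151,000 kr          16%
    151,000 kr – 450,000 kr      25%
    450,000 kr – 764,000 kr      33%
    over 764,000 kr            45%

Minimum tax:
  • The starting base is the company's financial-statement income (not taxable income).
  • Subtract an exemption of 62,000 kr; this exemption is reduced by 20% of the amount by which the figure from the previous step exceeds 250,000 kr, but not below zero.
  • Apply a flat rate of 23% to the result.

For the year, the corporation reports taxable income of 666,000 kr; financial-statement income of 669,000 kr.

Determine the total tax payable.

Minimum tax:
  Base (financial-statement income): 669,000 kr
  Exemption: 20% × (669,000 kr − 250,000 kr) = 83,800 kr ≥ 62,000 kr, so the exemption is fully phased out
  Base: 669,000 kr − 0 kr = 669,000 kr
  669,000 kr × 23% = 153,870 kr

Standard income tax:
  151,000 kr × 16% = 24,160 kr
  299,000 kr × 25% = 74,750 kr
  216,000 kr × 33% = 71,280 kr
  → 170,190 kr

170,190 kr > 153,870 kr, so the standard income tax governs.

170,190 kr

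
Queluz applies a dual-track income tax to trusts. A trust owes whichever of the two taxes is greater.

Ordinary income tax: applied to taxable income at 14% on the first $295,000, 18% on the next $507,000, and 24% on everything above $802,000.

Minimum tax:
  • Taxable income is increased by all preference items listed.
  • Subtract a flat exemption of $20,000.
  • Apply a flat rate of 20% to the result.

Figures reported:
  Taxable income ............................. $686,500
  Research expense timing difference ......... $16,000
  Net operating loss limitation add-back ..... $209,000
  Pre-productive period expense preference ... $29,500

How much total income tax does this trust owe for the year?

$184,200

Minimum tax:
  Adjusted income: $686,500 + $16,000 + $209,000 + $29,500 = $941,000
  Less exemption $20,000 → base $921,000
  $921,000 × 20% = $184,200

Ordinary income tax:
  $295,000 × 14% = $41,300
  $391,500 × 18% = $70,470
  → $111,770

$184,200 > $111,770, so the minimum tax is the binding amount.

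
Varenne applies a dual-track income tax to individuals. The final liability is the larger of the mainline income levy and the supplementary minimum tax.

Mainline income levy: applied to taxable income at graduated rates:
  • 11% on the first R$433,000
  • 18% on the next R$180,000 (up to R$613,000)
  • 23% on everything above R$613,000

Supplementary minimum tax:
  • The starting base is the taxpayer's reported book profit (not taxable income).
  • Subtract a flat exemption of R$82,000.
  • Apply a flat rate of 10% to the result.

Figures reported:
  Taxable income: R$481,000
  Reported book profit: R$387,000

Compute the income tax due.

R$56,270

Mainline income levy:
  R$433,000 × 11% = R$47,630
  R$48,000 × 18% = R$8,640
  → R$56,270

Supplementary minimum tax:
  Base (reported book profit): R$387,000
  Less exemption R$82,000 → base R$305,000
  R$305,000 × 10% = R$30,500

R$56,270 > R$30,500, so the mainline income levy governs.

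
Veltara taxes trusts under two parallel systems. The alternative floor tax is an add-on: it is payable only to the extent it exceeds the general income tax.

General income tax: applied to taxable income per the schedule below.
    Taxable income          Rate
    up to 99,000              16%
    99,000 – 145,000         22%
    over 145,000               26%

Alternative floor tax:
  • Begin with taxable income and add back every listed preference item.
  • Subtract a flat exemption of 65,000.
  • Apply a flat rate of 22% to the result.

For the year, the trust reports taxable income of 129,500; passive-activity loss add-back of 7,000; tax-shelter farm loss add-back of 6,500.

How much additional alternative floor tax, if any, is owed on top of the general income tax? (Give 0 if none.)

0

Alternative floor tax:
  Adjusted income: 129,500 + 7,000 + 6,500 = 143,000
  Less exemption 65,000 → base 78,000
  78,000 × 22% = 17,160

General income tax:
  99,000 × 16% = 15,840
  30,500 × 22% = 6,710
  → 22,550

17,160 ≤ 22,550, so no add-on is due.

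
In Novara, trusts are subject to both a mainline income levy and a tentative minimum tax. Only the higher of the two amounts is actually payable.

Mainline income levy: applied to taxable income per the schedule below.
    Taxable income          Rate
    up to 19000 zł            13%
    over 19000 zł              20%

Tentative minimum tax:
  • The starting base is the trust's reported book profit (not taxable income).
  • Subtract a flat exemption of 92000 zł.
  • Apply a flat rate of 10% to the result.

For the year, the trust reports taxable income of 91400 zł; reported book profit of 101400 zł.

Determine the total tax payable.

Tentative minimum tax:
  Base (reported book profit): 101400 zł
  Less exemption 92000 zł → base 9400 zł
  9400 zł × 10% = 940 zł

Mainline income levy:
  19000 zł × 13% = 2470 zł
  72400 zł × 20% = 14480 zł
  → 16950 zł

16950 zł > 940 zł, so the mainline income levy governs.

16950 zł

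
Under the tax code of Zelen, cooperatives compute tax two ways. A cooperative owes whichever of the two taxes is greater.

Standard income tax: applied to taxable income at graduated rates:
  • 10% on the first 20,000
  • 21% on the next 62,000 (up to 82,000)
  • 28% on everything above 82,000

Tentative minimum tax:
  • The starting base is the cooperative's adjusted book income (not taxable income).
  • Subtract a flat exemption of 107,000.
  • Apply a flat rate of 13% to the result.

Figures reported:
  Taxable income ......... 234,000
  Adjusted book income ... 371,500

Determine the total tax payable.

Standard income tax:
  20,000 × 10% = 2,000
  62,000 × 21% = 13,020
  152,000 × 28% = 42,560
  → 57,580

Tentative minimum tax:
  Base (adjusted book income): 371,500
  Less exemption 107,000 → base 264,500
  264,500 × 13% = 34,385

57,580 > 34,385, so the standard income tax governs.

57,580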